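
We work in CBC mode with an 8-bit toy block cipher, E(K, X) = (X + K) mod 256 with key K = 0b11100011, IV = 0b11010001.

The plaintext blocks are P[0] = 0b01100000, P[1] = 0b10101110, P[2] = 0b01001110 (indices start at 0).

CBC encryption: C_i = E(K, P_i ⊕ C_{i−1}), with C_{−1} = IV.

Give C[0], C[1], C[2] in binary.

C[0] = 0b10010100, C[1] = 0b00011101, C[2] = 0b00110110

C[0]: P[0] ⊕ 0b11010001 = 0b10110001; E(K, 0b10110001) = 0b10010100.
C[1]: P[1] ⊕ 0b10010100 = 0b00111010; E(K, 0b00111010) = 0b00011101.
C[2]: P[2] ⊕ 0b00011101 = 0b01010011; E(K, 0b01010011) = 0b00110110.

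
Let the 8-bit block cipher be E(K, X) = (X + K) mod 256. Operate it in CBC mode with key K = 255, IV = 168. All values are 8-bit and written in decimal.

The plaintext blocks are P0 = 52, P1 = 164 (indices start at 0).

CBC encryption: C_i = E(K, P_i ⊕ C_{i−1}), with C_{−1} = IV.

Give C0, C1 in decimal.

C0 = 155, C1 = 62

C0: P0 ⊕ 168 = 156; E(K, 156) = 155.
C1: P1 ⊕ 155 = 63; E(K, 63) = 62.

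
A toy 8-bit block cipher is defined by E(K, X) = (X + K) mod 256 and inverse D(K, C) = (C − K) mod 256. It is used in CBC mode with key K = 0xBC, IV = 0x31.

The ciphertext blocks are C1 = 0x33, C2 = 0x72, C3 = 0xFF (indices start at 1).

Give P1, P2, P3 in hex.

P1 = 0x46, P2 = 0x85, P3 = 0x31

CBC decryption: P_i = D(K, C_i) ⊕ C_{i−1}, with C_{0} = IV.
P1: D(K, 0x33) = 0x77; 0x77 ⊕ 0x31 = 0x46.
P2: D(K, 0x72) = 0xB6; 0xB6 ⊕ 0x33 = 0x85.
P3: D(K, 0xFF) = 0x43; 0x43 ⊕ 0x72 = 0x31.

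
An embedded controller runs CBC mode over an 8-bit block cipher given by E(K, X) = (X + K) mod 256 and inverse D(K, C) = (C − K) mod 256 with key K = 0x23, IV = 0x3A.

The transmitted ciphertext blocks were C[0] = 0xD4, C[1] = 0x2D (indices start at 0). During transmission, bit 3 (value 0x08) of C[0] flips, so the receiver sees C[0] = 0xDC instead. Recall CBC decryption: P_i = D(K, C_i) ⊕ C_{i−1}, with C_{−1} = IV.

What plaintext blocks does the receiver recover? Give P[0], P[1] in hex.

Only C[0] changed, to 0xDC. In CBC, a change in C_i garbles P_i and flips the same bit in P_{i+1}. Decrypting the received ciphertext:
P[0]: D(K, 0xDC) = 0xB9; 0xB9 ⊕ 0x3A = 0x83.
P[1]: D(K, 0x2D) = 0x0A; 0x0A ⊕ 0xDC = 0xD6.
Blocks that differ from the original plaintext: P[0], P[1].

P[0] = 0x83, P[1] = 0xD6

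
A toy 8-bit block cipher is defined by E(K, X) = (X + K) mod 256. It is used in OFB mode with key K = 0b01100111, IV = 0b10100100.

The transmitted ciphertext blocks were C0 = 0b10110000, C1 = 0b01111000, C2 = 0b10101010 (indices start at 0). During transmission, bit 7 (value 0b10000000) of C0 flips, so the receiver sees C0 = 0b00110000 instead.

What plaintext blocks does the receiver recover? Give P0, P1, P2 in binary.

P0 = 0b00111011, P1 = 0b00001010, P2 = 0b01110011

OFB decryption: S_i = E(K, S_{i−1}) with S_{−1} = IV; P_i = C_i ⊕ S_i.
Only C0 changed, to 0b00110000. In OFB, a change in C_i flips the same bit in P_i only; the keystream is unaffected. Decrypting the received ciphertext:
P0: S = E(K, 0b10100100) = 0b00001011; 0b00110000 ⊕ 0b00001011 = 0b00111011.
P1: S = E(K, 0b00001011) = 0b01110010; 0b01111000 ⊕ 0b01110010 = 0b00001010.
P2: S = E(K, 0b01110010) = 0b11011001; 0b10101010 ⊕ 0b11011001 = 0b01110011.
Blocks that differ from the original plaintext: P0.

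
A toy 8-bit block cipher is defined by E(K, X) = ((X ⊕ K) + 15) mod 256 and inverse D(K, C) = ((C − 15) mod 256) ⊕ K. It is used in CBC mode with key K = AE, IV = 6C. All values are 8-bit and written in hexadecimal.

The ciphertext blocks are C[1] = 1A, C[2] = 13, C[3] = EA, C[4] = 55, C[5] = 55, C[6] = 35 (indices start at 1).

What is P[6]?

P[6] = DB

CBC decryption: P_i = D(K, C_i) ⊕ C_{i−1}, with C_{0} = IV.
P[6]: D(K, 35) = 8E; 8E ⊕ 55 = DB.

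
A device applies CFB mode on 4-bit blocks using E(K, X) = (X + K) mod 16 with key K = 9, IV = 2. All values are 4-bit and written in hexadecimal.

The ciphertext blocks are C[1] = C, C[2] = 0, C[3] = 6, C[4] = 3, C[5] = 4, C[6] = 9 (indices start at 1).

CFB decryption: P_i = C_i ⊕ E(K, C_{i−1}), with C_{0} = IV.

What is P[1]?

P[1] = 7

P[1]: E(K, 2) = B; C ⊕ B = 7.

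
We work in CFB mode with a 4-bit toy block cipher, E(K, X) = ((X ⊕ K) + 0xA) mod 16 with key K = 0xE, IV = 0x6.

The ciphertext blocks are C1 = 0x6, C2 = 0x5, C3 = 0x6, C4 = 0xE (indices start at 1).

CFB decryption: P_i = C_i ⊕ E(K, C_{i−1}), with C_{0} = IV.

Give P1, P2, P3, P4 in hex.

P1: E(K, 0x6) = 0x2; 0x6 ⊕ 0x2 = 0x4.
P2: E(K, 0x6) = 0x2; 0x5 ⊕ 0x2 = 0x7.
P3: E(K, 0x5) = 0x5; 0x6 ⊕ 0x5 = 0x3.
P4: E(K, 0x6) = 0x2; 0xE ⊕ 0x2 = 0xC.

P1 = 0x4, P2 = 0x7, P3 = 0x3, P4 = 0xC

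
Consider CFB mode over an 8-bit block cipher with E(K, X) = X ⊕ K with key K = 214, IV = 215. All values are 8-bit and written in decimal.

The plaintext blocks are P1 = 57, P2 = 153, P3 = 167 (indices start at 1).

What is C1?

C1 = 56

CFB encryption: C_i = P_i ⊕ E(K, C_{i−1}), with C_{0} = IV.
C1: E(K, 215) = 1; 57 ⊕ 1 = 56.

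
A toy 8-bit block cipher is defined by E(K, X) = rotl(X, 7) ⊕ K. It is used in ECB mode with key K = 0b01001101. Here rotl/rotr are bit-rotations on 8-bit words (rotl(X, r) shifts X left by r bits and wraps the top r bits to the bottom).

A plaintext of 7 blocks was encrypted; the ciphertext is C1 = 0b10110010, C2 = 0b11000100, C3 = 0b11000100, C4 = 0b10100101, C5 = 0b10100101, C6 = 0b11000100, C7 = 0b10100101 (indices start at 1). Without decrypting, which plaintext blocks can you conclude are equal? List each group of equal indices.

ECB encrypts each block independently with the same key, so equal ciphertext blocks imply equal plaintext blocks.
C2 = C3 = C6 = 0b11000100, so P2 = P3 = P6.
C4 = C5 = C7 = 0b10100101, so P4 = P5 = P7.

P2 = P3 = P6; P4 = P5 = P7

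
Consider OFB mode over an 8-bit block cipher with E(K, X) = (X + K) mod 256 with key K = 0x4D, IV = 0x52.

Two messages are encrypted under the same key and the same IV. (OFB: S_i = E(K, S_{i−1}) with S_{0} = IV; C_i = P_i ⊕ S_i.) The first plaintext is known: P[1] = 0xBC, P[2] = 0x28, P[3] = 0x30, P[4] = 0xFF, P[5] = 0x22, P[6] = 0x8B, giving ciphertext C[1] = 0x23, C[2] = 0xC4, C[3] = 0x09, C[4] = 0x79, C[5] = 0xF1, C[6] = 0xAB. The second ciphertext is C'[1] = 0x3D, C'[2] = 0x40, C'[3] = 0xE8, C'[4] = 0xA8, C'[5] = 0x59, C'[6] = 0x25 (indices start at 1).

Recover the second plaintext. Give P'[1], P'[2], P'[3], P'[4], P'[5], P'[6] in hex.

P'[1] = 0xA2, P'[2] = 0xAC, P'[3] = 0xD1, P'[4] = 0x2E, P'[5] = 0x8A, P'[6] = 0x05

In OFB with a reused IV, both messages share the same keystream S_i, so C_i ⊕ C'_i = P_i ⊕ P'_i and thus P'_i = P_i ⊕ C_i ⊕ C'_i.
P'[1]: 0xBC ⊕ 0x23 ⊕ 0x3D = 0xA2.
P'[2]: 0x28 ⊕ 0xC4 ⊕ 0x40 = 0xAC.
P'[3]: 0x30 ⊕ 0x09 ⊕ 0xE8 = 0xD1.
P'[4]: 0xFF ⊕ 0x79 ⊕ 0xA8 = 0x2E.
P'[5]: 0x22 ⊕ 0xF1 ⊕ 0x59 = 0x8A.
P'[6]: 0x8B ⊕ 0xAB ⊕ 0x25 = 0x05.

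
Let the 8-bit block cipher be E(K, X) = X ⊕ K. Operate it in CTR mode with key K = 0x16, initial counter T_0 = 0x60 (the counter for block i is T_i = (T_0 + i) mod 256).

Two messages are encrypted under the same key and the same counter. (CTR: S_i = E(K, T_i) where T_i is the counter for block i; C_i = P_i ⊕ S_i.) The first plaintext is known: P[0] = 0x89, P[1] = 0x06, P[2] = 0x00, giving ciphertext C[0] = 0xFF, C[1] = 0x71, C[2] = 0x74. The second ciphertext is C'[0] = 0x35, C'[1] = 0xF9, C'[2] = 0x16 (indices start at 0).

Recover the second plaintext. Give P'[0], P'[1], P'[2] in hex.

In CTR with a reused counter, both messages share the same keystream S_i, so C_i ⊕ C'_i = P_i ⊕ P'_i and thus P'_i = P_i ⊕ C_i ⊕ C'_i.
P'[0]: 0x89 ⊕ 0xFF ⊕ 0x35 = 0x43.
P'[1]: 0x06 ⊕ 0x71 ⊕ 0xF9 = 0x8E.
P'[2]: 0x00 ⊕ 0x74 ⊕ 0x16 = 0x62.

P'[0] = 0x43, P'[1] = 0x8E, P'[2] = 0x62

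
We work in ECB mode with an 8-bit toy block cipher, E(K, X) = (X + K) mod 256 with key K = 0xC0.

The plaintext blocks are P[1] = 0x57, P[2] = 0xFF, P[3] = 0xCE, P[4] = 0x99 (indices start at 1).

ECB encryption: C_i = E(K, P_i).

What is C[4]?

C[4]: E(K, 0x99) = 0x59.

C[4] = 0x59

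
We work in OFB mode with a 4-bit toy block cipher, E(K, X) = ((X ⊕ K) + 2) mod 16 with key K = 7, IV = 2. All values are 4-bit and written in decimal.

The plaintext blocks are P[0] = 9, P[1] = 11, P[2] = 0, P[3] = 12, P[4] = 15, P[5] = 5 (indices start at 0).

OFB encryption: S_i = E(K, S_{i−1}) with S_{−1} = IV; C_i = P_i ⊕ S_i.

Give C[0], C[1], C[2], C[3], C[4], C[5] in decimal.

C[0] = 14, C[1] = 9, C[2] = 7, C[3] = 14, C[4] = 8, C[5] = 7

C[0]: S = E(K, 2) = 7; 9 ⊕ 7 = 14.
C[1]: S = E(K, 7) = 2; 11 ⊕ 2 = 9.
C[2]: S = E(K, 2) = 7; 0 ⊕ 7 = 7.
C[3]: S = E(K, 7) = 2; 12 ⊕ 2 = 14.
C[4]: S = E(K, 2) = 7; 15 ⊕ 7 = 8.
C[5]: S = E(K, 7) = 2; 5 ⊕ 2 = 7.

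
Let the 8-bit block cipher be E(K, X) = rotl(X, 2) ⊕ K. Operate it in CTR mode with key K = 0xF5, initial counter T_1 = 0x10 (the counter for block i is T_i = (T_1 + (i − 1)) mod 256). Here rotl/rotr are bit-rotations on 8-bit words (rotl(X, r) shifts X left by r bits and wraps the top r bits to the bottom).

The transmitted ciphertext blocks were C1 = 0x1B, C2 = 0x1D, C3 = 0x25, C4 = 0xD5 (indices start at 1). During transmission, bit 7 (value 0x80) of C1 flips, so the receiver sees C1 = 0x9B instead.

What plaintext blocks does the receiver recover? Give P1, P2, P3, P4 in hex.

P1 = 0x2E, P2 = 0xAC, P3 = 0x98, P4 = 0x6C

CTR decryption: S_i = E(K, T_i) where T_i is the counter for block i; P_i = C_i ⊕ S_i.
Only C1 changed, to 0x9B. In CTR, a change in C_i flips the same bit in P_i only; the keystream is unaffected. Decrypting the received ciphertext:
P1: T = 0x10, S = E(K, T) = 0xB5; 0x9B ⊕ 0xB5 = 0x2E.
P2: T = 0x11, S = E(K, T) = 0xB1; 0x1D ⊕ 0xB1 = 0xAC.
P3: T = 0x12, S = E(K, T) = 0xBD; 0x25 ⊕ 0xBD = 0x98.
P4: T = 0x13, S = E(K, T) = 0xB9; 0xD5 ⊕ 0xB9 = 0x6C.
Blocks that differ from the original plaintext: P1.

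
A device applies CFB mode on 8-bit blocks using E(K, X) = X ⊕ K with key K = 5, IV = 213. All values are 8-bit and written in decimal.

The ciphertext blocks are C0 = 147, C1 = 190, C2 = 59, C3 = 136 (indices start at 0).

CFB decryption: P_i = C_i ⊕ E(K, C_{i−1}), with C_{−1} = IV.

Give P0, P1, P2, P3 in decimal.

P0: E(K, 213) = 208; 147 ⊕ 208 = 67.
P1: E(K, 147) = 150; 190 ⊕ 150 = 40.
P2: E(K, 190) = 187; 59 ⊕ 187 = 128.
P3: E(K, 59) = 62; 136 ⊕ 62 = 182.

P0 = 67, P1 = 40, P2 = 128, P3 = 182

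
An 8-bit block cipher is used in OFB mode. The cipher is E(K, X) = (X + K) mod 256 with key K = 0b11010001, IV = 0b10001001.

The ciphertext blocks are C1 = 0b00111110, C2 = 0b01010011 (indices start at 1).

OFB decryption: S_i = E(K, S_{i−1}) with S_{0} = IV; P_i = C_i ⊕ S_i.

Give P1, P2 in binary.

P1 = 0b01100100, P2 = 0b01111000

P1: S = E(K, 0b10001001) = 0b01011010; 0b00111110 ⊕ 0b01011010 = 0b01100100.
P2: S = E(K, 0b01011010) = 0b00101011; 0b01010011 ⊕ 0b00101011 = 0b01111000.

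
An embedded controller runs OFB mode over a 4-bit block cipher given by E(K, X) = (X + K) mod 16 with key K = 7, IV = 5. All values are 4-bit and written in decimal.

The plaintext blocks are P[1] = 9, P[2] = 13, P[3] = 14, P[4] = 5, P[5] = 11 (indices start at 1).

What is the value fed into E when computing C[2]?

12

OFB encryption: S_i = E(K, S_{i−1}) with S_{0} = IV; C_i = P_i ⊕ S_i.
C[1]: S = E(K, 5) = 12; 9 ⊕ 12 = 5.
C[2]: S = E(K, 12) = 3; 13 ⊕ 3 = 14.
So the input to E for block [2] is 12.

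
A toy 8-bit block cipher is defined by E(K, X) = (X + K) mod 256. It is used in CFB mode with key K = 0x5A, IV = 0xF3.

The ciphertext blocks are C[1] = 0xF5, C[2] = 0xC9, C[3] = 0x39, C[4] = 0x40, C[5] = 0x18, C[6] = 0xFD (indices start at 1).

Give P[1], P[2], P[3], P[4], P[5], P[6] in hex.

P[1] = 0xB8, P[2] = 0x86, P[3] = 0x1A, P[4] = 0xD3, P[5] = 0x82, P[6] = 0x8F

CFB decryption: P_i = C_i ⊕ E(K, C_{i−1}), with C_{0} = IV.
P[1]: E(K, 0xF3) = 0x4D; 0xF5 ⊕ 0x4D = 0xB8.
P[2]: E(K, 0xF5) = 0x4F; 0xC9 ⊕ 0x4F = 0x86.
P[3]: E(K, 0xC9) = 0x23; 0x39 ⊕ 0x23 = 0x1A.
P[4]: E(K, 0x39) = 0x93; 0x40 ⊕ 0x93 = 0xD3.
P[5]: E(K, 0x40) = 0x9A; 0x18 ⊕ 0x9A = 0x82.
P[6]: E(K, 0x18) = 0x72; 0xFD ⊕ 0x72 = 0x8F.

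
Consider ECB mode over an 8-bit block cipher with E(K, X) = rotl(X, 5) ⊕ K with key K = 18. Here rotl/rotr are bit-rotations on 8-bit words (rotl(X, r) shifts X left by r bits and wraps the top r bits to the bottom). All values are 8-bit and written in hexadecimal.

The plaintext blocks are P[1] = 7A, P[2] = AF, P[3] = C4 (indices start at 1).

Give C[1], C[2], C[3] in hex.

C[1] = 57, C[2] = ED, C[3] = 80

ECB encryption: C_i = E(K, P_i).
C[1]: E(K, 7A) = 57.
C[2]: E(K, AF) = ED.
C[3]: E(K, C4) = 80.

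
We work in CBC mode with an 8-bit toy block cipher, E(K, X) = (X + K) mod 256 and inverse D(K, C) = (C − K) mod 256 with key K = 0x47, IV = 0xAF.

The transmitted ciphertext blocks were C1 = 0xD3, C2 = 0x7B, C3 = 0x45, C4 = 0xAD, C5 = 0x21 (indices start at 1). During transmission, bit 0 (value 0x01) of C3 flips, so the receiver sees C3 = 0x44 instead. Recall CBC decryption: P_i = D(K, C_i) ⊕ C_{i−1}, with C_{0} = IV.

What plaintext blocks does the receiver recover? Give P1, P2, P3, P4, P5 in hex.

P1 = 0x23, P2 = 0xE7, P3 = 0x86, P4 = 0x22, P5 = 0x77

Only C3 changed, to 0x44. In CBC, a change in C_i garbles P_i and flips the same bit in P_{i+1}. Decrypting the received ciphertext:
P1: D(K, 0xD3) = 0x8C; 0x8C ⊕ 0xAF = 0x23.
P2: D(K, 0x7B) = 0x34; 0x34 ⊕ 0xD3 = 0xE7.
P3: D(K, 0x44) = 0xFD; 0xFD ⊕ 0x7B = 0x86.
P4: D(K, 0xAD) = 0x66; 0x66 ⊕ 0x44 = 0x22.
P5: D(K, 0x21) = 0xDA; 0xDA ⊕ 0xAD = 0x77.
Blocks that differ from the original plaintext: P3, P4.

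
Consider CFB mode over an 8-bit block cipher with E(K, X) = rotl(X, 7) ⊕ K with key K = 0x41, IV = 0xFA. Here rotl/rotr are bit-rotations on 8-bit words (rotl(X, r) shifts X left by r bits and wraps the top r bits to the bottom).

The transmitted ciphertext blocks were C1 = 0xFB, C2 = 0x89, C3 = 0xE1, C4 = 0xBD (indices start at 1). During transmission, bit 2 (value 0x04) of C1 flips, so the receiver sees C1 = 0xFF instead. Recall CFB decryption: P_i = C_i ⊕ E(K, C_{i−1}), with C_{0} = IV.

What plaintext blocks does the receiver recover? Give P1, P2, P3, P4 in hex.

Only C1 changed, to 0xFF. In CFB, a change in C_i flips the same bit in P_i and garbles P_{i+1}. Decrypting the received ciphertext:
P1: E(K, 0xFA) = 0x3C; 0xFF ⊕ 0x3C = 0xC3.
P2: E(K, 0xFF) = 0xBE; 0x89 ⊕ 0xBE = 0x37.
P3: E(K, 0x89) = 0x85; 0xE1 ⊕ 0x85 = 0x64.
P4: E(K, 0xE1) = 0xB1; 0xBD ⊕ 0xB1 = 0x0C.
Blocks that differ from the original plaintext: P1, P2.

P1 = 0xC3, P2 = 0x37, P3 = 0x64, P4 = 0x0C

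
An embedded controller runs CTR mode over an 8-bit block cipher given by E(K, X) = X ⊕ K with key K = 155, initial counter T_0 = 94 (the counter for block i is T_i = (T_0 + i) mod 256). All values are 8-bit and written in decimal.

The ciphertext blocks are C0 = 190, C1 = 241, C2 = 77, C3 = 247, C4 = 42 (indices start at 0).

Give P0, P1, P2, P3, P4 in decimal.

CTR decryption: S_i = E(K, T_i) where T_i is the counter for block i; P_i = C_i ⊕ S_i.
P0: T = 94, S = E(K, T) = 197; 190 ⊕ 197 = 123.
P1: T = 95, S = E(K, T) = 196; 241 ⊕ 196 = 53.
P2: T = 96, S = E(K, T) = 251; 77 ⊕ 251 = 182.
P3: T = 97, S = E(K, T) = 250; 247 ⊕ 250 = 13.
P4: T = 98, S = E(K, T) = 249; 42 ⊕ 249 = 211.

P0 = 123, P1 = 53, P2 = 182, P3 = 13, P4 = 211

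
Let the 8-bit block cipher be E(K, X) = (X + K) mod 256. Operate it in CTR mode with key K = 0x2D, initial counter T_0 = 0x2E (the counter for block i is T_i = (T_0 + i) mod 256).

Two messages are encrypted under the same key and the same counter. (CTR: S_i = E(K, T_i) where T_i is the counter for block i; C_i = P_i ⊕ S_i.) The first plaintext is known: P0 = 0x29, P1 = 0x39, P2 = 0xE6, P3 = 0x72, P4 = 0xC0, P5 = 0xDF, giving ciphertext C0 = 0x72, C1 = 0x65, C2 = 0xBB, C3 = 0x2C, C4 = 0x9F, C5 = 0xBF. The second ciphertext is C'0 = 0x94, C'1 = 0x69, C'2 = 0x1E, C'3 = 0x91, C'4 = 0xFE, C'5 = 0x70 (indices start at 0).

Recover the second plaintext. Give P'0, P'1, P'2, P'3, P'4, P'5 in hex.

In CTR with a reused counter, both messages share the same keystream S_i, so C_i ⊕ C'_i = P_i ⊕ P'_i and thus P'_i = P_i ⊕ C_i ⊕ C'_i.
P'0: 0x29 ⊕ 0x72 ⊕ 0x94 = 0xCF.
P'1: 0x39 ⊕ 0x65 ⊕ 0x69 = 0x35.
P'2: 0xE6 ⊕ 0xBB ⊕ 0x1E = 0x43.
P'3: 0x72 ⊕ 0x2C ⊕ 0x91 = 0xCF.
P'4: 0xC0 ⊕ 0x9F ⊕ 0xFE = 0xA1.
P'5: 0xDF ⊕ 0xBF ⊕ 0x70 = 0x10.

P'0 = 0xCF, P'1 = 0x35, P'2 = 0x43, P'3 = 0xCF, P'4 = 0xA1, P'5 = 0x10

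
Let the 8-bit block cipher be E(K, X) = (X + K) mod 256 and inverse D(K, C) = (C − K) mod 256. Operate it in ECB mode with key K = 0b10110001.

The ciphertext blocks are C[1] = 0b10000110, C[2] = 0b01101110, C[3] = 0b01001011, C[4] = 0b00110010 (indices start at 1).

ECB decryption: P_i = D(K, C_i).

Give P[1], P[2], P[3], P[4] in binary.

P[1] = 0b11010101, P[2] = 0b10111101, P[3] = 0b10011010, P[4] = 0b10000001

P[1]: D(K, 0b10000110) = 0b11010101.
P[2]: D(K, 0b01101110) = 0b10111101.
P[3]: D(K, 0b01001011) = 0b10011010.
P[4]: D(K, 0b00110010) = 0b10000001.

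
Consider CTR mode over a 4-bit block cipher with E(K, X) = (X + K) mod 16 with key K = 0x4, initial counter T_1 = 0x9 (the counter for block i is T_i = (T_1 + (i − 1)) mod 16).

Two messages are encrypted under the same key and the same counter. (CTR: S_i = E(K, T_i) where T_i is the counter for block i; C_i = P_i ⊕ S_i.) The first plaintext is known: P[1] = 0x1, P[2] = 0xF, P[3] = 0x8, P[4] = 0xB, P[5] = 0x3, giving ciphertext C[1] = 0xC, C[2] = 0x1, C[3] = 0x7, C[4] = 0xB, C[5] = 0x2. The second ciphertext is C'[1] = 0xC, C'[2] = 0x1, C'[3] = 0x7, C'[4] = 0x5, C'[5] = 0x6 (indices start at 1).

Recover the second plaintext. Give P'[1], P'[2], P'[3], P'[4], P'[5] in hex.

P'[1] = 0x1, P'[2] = 0xF, P'[3] = 0x8, P'[4] = 0x5, P'[5] = 0x7

In CTR with a reused counter, both messages share the same keystream S_i, so C_i ⊕ C'_i = P_i ⊕ P'_i and thus P'_i = P_i ⊕ C_i ⊕ C'_i.
P'[1]: 0x1 ⊕ 0xC ⊕ 0xC = 0x1.
P'[2]: 0xF ⊕ 0x1 ⊕ 0x1 = 0xF.
P'[3]: 0x8 ⊕ 0x7 ⊕ 0x7 = 0x8.
P'[4]: 0xB ⊕ 0xB ⊕ 0x5 = 0x5.
P'[5]: 0x3 ⊕ 0x2 ⊕ 0x6 = 0x7.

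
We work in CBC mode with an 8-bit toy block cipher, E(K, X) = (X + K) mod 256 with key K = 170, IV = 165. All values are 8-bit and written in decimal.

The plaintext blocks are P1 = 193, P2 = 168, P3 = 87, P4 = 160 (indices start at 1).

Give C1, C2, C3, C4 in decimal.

C1 = 14, C2 = 80, C3 = 177, C4 = 187

CBC encryption: C_i = E(K, P_i ⊕ C_{i−1}), with C_{0} = IV.
C1: P1 ⊕ 165 = 100; E(K, 100) = 14.
C2: P2 ⊕ 14 = 166; E(K, 166) = 80.
C3: P3 ⊕ 80 = 7; E(K, 7) = 177.
C4: P4 ⊕ 177 = 17; E(K, 17) = 187.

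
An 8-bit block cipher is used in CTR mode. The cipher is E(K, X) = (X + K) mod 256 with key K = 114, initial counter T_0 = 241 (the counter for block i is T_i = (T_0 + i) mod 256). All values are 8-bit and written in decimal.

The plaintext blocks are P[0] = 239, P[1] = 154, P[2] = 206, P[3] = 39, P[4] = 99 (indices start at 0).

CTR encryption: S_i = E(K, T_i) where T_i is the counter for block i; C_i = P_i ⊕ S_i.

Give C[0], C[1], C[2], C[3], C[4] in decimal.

C[0]: T = 241, S = E(K, T) = 99; 239 ⊕ 99 = 140.
C[1]: T = 242, S = E(K, T) = 100; 154 ⊕ 100 = 254.
C[2]: T = 243, S = E(K, T) = 101; 206 ⊕ 101 = 171.
C[3]: T = 244, S = E(K, T) = 102; 39 ⊕ 102 = 65.
C[4]: T = 245, S = E(K, T) = 103; 99 ⊕ 103 = 4.

C[0] = 140, C[1] = 254, C[2] = 171, C[3] = 65, C[4] = 4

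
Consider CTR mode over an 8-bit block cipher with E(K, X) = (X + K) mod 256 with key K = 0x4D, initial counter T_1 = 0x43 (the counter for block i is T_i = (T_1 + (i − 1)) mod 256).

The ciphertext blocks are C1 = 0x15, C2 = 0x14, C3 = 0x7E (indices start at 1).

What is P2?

P2 = 0x85

CTR decryption: S_i = E(K, T_i) where T_i is the counter for block i; P_i = C_i ⊕ S_i.
P2: T = 0x44, S = E(K, T) = 0x91; 0x14 ⊕ 0x91 = 0x85.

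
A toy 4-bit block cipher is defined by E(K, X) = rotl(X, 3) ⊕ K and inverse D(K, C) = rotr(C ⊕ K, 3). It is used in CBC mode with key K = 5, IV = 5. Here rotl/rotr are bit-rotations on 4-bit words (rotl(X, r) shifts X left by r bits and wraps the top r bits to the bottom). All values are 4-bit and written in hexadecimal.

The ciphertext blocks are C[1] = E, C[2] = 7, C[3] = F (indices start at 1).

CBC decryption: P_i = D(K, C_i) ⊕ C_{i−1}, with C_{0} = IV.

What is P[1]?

P[1]: D(K, E) = 7; 7 ⊕ 5 = 2.

P[1] = 2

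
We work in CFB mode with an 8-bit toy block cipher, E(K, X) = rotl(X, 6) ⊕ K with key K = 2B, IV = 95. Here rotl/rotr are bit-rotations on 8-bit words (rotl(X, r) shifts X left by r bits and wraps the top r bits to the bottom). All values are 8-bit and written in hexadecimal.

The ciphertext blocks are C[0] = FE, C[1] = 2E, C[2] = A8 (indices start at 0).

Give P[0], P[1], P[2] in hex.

P[0] = B0, P[1] = BA, P[2] = 08

CFB decryption: P_i = C_i ⊕ E(K, C_{i−1}), with C_{−1} = IV.
P[0]: E(K, 95) = 4E; FE ⊕ 4E = B0.
P[1]: E(K, FE) = 94; 2E ⊕ 94 = BA.
P[2]: E(K, 2E) = A0; A8 ⊕ A0 = 08.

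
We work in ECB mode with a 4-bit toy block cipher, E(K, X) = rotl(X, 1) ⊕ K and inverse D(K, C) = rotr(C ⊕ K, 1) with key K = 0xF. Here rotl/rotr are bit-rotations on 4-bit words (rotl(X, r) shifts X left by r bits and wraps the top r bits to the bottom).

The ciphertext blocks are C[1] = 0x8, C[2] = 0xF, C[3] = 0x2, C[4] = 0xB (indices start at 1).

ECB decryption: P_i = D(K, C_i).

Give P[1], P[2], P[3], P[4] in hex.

P[1] = 0xB, P[2] = 0x0, P[3] = 0xE, P[4] = 0x2

P[1]: D(K, 0x8) = 0xB.
P[2]: D(K, 0xF) = 0x0.
P[3]: D(K, 0x2) = 0xE.
P[4]: D(K, 0xB) = 0x2.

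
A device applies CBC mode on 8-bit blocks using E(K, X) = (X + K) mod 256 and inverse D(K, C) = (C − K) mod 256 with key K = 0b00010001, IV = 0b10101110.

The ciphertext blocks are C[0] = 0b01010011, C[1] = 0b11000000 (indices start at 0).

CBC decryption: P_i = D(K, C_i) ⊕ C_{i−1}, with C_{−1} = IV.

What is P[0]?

P[0]: D(K, 0b01010011) = 0b01000010; 0b01000010 ⊕ 0b10101110 = 0b11101100.

P[0] = 0b11101100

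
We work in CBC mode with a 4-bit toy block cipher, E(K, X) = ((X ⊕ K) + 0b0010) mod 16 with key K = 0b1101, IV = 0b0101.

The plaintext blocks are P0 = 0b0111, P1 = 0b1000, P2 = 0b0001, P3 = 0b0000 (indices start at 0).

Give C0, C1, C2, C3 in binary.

C0 = 0b0001, C1 = 0b0110, C2 = 0b1100, C3 = 0b0011

CBC encryption: C_i = E(K, P_i ⊕ C_{i−1}), with C_{−1} = IV.
C0: P0 ⊕ 0b0101 = 0b0010; E(K, 0b0010) = 0b0001.
C1: P1 ⊕ 0b0001 = 0b1001; E(K, 0b1001) = 0b0110.
C2: P2 ⊕ 0b0110 = 0b0111; E(K, 0b0111) = 0b1100.
C3: P3 ⊕ 0b1100 = 0b1100; E(K, 0b1100) = 0b0011.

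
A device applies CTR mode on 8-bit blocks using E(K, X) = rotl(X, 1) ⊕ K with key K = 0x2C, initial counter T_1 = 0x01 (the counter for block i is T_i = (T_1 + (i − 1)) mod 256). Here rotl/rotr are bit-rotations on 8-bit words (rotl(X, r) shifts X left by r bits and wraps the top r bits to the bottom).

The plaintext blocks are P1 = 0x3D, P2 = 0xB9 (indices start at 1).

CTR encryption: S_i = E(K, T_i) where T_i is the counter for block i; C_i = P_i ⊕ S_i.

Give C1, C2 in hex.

C1 = 0x13, C2 = 0x91

C1: T = 0x01, S = E(K, T) = 0x2E; 0x3D ⊕ 0x2E = 0x13.
C2: T = 0x02, S = E(K, T) = 0x28; 0xB9 ⊕ 0x28 = 0x91.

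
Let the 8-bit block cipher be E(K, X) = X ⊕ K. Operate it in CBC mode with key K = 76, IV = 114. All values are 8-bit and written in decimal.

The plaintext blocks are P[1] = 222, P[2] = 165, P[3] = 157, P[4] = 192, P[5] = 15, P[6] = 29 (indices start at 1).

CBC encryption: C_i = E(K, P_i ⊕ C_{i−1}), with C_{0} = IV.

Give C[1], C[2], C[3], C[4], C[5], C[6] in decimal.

C[1] = 224, C[2] = 9, C[3] = 216, C[4] = 84, C[5] = 23, C[6] = 70

C[1]: P[1] ⊕ 114 = 172; E(K, 172) = 224.
C[2]: P[2] ⊕ 224 = 69; E(K, 69) = 9.
C[3]: P[3] ⊕ 9 = 148; E(K, 148) = 216.
C[4]: P[4] ⊕ 216 = 24; E(K, 24) = 84.
C[5]: P[5] ⊕ 84 = 91; E(K, 91) = 23.
C[6]: P[6] ⊕ 23 = 10; E(K, 10) = 70.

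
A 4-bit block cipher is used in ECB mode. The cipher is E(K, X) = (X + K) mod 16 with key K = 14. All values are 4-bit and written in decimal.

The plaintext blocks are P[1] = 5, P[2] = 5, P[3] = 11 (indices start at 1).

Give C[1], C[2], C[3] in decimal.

C[1] = 3, C[2] = 3, C[3] = 9

ECB encryption: C_i = E(K, P_i).
C[1]: E(K, 5) = 3.
C[2]: E(K, 5) = 3.
C[3]: E(K, 11) = 9.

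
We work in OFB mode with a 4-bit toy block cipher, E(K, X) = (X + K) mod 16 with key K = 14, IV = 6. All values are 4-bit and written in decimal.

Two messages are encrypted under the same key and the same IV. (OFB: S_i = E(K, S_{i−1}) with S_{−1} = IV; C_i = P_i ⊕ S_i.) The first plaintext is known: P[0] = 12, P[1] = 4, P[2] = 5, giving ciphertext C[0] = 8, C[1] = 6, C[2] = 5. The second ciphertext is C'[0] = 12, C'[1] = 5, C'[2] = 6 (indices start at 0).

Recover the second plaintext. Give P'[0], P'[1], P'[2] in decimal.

In OFB with a reused IV, both messages share the same keystream S_i, so C_i ⊕ C'_i = P_i ⊕ P'_i and thus P'_i = P_i ⊕ C_i ⊕ C'_i.
P'[0]: 12 ⊕ 8 ⊕ 12 = 8.
P'[1]: 4 ⊕ 6 ⊕ 5 = 7.
P'[2]: 5 ⊕ 5 ⊕ 6 = 6.

P'[0] = 8, P'[1] = 7, P'[2] = 6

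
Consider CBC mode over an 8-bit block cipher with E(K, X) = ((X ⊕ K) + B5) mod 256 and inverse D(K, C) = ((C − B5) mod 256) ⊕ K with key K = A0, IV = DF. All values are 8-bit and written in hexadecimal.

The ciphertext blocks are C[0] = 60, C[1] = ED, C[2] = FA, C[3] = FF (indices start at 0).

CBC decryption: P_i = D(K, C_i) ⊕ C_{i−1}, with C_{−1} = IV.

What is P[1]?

P[1] = F8

P[1]: D(K, ED) = 98; 98 ⊕ 60 = F8.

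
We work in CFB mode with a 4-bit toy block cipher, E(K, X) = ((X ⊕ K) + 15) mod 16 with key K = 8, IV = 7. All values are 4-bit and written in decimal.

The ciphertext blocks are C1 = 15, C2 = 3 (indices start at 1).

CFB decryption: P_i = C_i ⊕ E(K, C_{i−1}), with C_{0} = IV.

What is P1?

P1 = 1

P1: E(K, 7) = 14; 15 ⊕ 14 = 1.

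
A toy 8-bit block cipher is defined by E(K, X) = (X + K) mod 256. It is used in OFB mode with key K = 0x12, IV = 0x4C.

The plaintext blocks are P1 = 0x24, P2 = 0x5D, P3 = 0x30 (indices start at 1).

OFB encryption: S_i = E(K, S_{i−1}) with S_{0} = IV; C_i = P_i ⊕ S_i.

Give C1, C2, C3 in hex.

C1: S = E(K, 0x4C) = 0x5E; 0x24 ⊕ 0x5E = 0x7A.
C2: S = E(K, 0x5E) = 0x70; 0x5D ⊕ 0x70 = 0x2D.
C3: S = E(K, 0x70) = 0x82; 0x30 ⊕ 0x82 = 0xB2.

C1 = 0x7A, C2 = 0x2D, C3 = 0xB2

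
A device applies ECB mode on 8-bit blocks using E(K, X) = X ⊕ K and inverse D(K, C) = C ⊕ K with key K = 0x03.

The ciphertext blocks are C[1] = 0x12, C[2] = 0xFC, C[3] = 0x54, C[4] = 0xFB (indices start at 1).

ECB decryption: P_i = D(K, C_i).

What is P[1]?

P[1]: D(K, 0x12) = 0x11.

P[1] = 0x11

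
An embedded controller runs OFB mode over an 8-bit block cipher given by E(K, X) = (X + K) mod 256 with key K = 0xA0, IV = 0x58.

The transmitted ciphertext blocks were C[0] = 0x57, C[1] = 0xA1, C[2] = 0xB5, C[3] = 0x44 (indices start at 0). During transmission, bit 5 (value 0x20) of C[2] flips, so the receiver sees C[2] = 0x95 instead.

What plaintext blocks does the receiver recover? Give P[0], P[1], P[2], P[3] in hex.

P[0] = 0xAF, P[1] = 0x39, P[2] = 0xAD, P[3] = 0x9C

OFB decryption: S_i = E(K, S_{i−1}) with S_{−1} = IV; P_i = C_i ⊕ S_i.
Only C[2] changed, to 0x95. In OFB, a change in C_i flips the same bit in P_i only; the keystream is unaffected. Decrypting the received ciphertext:
P[0]: S = E(K, 0x58) = 0xF8; 0x57 ⊕ 0xF8 = 0xAF.
P[1]: S = E(K, 0xF8) = 0x98; 0xA1 ⊕ 0x98 = 0x39.
P[2]: S = E(K, 0x98) = 0x38; 0x95 ⊕ 0x38 = 0xAD.
P[3]: S = E(K, 0x38) = 0xD8; 0x44 ⊕ 0xD8 = 0x9C.
Blocks that differ from the original plaintext: P[2].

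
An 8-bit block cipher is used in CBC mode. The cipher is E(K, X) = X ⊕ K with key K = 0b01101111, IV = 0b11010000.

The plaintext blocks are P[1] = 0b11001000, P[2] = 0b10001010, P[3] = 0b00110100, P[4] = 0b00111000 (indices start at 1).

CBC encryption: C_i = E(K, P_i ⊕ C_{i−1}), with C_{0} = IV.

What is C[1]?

C[1]: P[1] ⊕ 0b11010000 = 0b00011000; E(K, 0b00011000) = 0b01110111.

C[1] = 0b01110111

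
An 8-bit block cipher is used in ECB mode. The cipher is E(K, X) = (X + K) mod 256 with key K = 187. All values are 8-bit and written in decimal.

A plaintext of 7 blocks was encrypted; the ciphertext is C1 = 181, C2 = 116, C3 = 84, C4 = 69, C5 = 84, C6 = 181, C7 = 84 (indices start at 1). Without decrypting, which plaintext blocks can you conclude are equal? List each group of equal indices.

ECB encrypts each block independently with the same key, so equal ciphertext blocks imply equal plaintext blocks.
C1 = C6 = 181, so P1 = P6.
C3 = C5 = C7 = 84, so P3 = P5 = P7.

P1 = P6; P3 = P5 = P7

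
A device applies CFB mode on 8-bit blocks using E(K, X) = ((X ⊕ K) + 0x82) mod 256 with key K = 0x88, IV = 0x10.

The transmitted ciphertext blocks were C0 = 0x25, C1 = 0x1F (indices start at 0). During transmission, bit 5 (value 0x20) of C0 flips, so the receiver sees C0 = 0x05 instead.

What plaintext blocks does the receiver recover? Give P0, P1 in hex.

CFB decryption: P_i = C_i ⊕ E(K, C_{i−1}), with C_{−1} = IV.
Only C0 changed, to 0x05. In CFB, a change in C_i flips the same bit in P_i and garbles P_{i+1}. Decrypting the received ciphertext:
P0: E(K, 0x10) = 0x1A; 0x05 ⊕ 0x1A = 0x1F.
P1: E(K, 0x05) = 0x0F; 0x1F ⊕ 0x0F = 0x10.
Blocks that differ from the original plaintext: P0, P1.

P0 = 0x1F, P1 = 0x10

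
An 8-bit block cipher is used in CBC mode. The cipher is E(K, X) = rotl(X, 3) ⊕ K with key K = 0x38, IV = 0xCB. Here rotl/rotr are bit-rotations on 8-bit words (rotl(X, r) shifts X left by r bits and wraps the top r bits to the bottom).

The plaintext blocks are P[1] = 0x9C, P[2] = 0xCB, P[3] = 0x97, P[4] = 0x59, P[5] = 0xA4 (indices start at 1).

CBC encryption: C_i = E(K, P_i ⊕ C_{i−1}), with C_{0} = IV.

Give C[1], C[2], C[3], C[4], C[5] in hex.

C[1]: P[1] ⊕ 0xCB = 0x57; E(K, 0x57) = 0x82.
C[2]: P[2] ⊕ 0x82 = 0x49; E(K, 0x49) = 0x72.
C[3]: P[3] ⊕ 0x72 = 0xE5; E(K, 0xE5) = 0x17.
C[4]: P[4] ⊕ 0x17 = 0x4E; E(K, 0x4E) = 0x4A.
C[5]: P[5] ⊕ 0x4A = 0xEE; E(K, 0xEE) = 0x4F.

C[1] = 0x82, C[2] = 0x72, C[3] = 0x17, C[4] = 0x4A, C[5] = 0x4F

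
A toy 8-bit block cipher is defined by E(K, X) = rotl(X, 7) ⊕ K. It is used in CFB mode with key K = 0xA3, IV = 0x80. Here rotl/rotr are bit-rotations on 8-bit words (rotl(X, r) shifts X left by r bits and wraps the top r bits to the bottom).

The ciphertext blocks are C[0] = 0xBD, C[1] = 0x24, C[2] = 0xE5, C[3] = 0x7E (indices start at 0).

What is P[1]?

P[1] = 0x59

CFB decryption: P_i = C_i ⊕ E(K, C_{i−1}), with C_{−1} = IV.
P[1]: E(K, 0xBD) = 0x7D; 0x24 ⊕ 0x7D = 0x59.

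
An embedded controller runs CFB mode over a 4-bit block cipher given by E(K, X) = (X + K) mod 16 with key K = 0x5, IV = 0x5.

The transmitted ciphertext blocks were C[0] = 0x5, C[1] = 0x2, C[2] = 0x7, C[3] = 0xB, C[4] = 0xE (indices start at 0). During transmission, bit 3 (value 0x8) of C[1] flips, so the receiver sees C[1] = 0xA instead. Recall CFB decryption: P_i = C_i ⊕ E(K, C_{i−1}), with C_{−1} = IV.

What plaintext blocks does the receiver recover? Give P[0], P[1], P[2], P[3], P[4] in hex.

Only C[1] changed, to 0xA. In CFB, a change in C_i flips the same bit in P_i and garbles P_{i+1}. Decrypting the received ciphertext:
P[0]: E(K, 0x5) = 0xA; 0x5 ⊕ 0xA = 0xF.
P[1]: E(K, 0x5) = 0xA; 0xA ⊕ 0xA = 0x0.
P[2]: E(K, 0xA) = 0xF; 0x7 ⊕ 0xF = 0x8.
P[3]: E(K, 0x7) = 0xC; 0xB ⊕ 0xC = 0x7.
P[4]: E(K, 0xB) = 0x0; 0xE ⊕ 0x0 = 0xE.
Blocks that differ from the original plaintext: P[1], P[2].

P[0] = 0xF, P[1] = 0x0, P[2] = 0x8, P[3] = 0x7, P[4] = 0xE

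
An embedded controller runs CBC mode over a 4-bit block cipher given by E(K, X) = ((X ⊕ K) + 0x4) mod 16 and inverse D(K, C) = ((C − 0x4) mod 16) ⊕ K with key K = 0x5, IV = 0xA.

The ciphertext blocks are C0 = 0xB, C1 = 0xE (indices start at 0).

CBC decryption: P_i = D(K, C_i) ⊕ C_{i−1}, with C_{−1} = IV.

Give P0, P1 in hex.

P0 = 0x8, P1 = 0x4

P0: D(K, 0xB) = 0x2; 0x2 ⊕ 0xA = 0x8.
P1: D(K, 0xE) = 0xF; 0xF ⊕ 0xB = 0x4.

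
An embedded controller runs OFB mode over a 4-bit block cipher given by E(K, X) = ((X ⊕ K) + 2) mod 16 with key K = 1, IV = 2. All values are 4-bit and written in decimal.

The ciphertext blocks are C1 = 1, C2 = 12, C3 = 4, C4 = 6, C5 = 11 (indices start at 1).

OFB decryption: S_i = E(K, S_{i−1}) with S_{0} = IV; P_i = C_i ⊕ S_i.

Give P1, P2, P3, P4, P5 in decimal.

P1: S = E(K, 2) = 5; 1 ⊕ 5 = 4.
P2: S = E(K, 5) = 6; 12 ⊕ 6 = 10.
P3: S = E(K, 6) = 9; 4 ⊕ 9 = 13.
P4: S = E(K, 9) = 10; 6 ⊕ 10 = 12.
P5: S = E(K, 10) = 13; 11 ⊕ 13 = 6.

P1 = 4, P2 = 10, P3 = 13, P4 = 12, P5 = 6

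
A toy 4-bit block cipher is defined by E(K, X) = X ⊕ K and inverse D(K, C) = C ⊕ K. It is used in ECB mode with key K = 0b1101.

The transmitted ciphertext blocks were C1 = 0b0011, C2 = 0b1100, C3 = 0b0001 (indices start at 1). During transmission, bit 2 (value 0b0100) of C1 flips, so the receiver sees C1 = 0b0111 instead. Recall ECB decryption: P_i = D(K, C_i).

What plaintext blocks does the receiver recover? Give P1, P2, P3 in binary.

Only C1 changed, to 0b0111. In ECB, a change in C_i affects only P_i. Decrypting the received ciphertext:
P1: D(K, 0b0111) = 0b1010.
P2: D(K, 0b1100) = 0b0001.
P3: D(K, 0b0001) = 0b1100.
Blocks that differ from the original plaintext: P1.

P1 = 0b1010, P2 = 0b0001, P3 = 0b1100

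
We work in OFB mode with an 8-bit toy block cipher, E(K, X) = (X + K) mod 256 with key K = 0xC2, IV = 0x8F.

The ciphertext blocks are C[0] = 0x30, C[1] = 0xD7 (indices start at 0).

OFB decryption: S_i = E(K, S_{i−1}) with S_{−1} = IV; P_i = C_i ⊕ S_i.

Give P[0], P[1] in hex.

P[0]: S = E(K, 0x8F) = 0x51; 0x30 ⊕ 0x51 = 0x61.
P[1]: S = E(K, 0x51) = 0x13; 0xD7 ⊕ 0x13 = 0xC4.

P[0] = 0x61, P[1] = 0xC4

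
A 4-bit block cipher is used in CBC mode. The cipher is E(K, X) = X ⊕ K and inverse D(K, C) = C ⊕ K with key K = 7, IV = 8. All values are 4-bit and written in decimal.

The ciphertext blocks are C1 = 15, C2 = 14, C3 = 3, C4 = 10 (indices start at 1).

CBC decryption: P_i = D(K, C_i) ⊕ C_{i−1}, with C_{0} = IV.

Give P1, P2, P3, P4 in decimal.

P1: D(K, 15) = 8; 8 ⊕ 8 = 0.
P2: D(K, 14) = 9; 9 ⊕ 15 = 6.
P3: D(K, 3) = 4; 4 ⊕ 14 = 10.
P4: D(K, 10) = 13; 13 ⊕ 3 = 14.

P1 = 0, P2 = 6, P3 = 10, P4 = 14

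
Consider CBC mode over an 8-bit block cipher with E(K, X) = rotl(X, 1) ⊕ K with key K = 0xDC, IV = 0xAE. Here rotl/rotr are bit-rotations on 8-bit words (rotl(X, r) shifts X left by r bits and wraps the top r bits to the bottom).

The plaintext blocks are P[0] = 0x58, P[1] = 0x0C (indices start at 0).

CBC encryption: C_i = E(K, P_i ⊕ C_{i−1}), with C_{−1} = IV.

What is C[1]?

C[1] = 0xA6

C[0]: P[0] ⊕ 0xAE = 0xF6; E(K, 0xF6) = 0x31.
C[1]: P[1] ⊕ 0x31 = 0x3D; E(K, 0x3D) = 0xA6.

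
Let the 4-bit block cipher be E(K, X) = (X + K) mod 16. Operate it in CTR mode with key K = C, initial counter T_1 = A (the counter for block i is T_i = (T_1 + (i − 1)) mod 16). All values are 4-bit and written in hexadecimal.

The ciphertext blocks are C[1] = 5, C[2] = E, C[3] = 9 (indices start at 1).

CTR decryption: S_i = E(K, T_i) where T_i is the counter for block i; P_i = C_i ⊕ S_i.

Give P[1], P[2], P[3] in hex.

P[1] = 3, P[2] = 9, P[3] = 1

P[1]: T = A, S = E(K, T) = 6; 5 ⊕ 6 = 3.
P[2]: T = B, S = E(K, T) = 7; E ⊕ 7 = 9.
P[3]: T = C, S = E(K, T) = 8; 9 ⊕ 8 = 1.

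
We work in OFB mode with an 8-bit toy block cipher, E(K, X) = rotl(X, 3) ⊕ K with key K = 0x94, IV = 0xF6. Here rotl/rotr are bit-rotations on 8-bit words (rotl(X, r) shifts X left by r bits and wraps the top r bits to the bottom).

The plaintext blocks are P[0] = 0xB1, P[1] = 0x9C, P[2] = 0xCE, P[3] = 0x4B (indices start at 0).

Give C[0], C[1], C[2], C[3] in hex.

OFB encryption: S_i = E(K, S_{i−1}) with S_{−1} = IV; C_i = P_i ⊕ S_i.
C[0]: S = E(K, 0xF6) = 0x23; 0xB1 ⊕ 0x23 = 0x92.
C[1]: S = E(K, 0x23) = 0x8D; 0x9C ⊕ 0x8D = 0x11.
C[2]: S = E(K, 0x8D) = 0xF8; 0xCE ⊕ 0xF8 = 0x36.
C[3]: S = E(K, 0xF8) = 0x53; 0x4B ⊕ 0x53 = 0x18.

C[0] = 0x92, C[1] = 0x11, C[2] = 0x36, C[3] = 0x18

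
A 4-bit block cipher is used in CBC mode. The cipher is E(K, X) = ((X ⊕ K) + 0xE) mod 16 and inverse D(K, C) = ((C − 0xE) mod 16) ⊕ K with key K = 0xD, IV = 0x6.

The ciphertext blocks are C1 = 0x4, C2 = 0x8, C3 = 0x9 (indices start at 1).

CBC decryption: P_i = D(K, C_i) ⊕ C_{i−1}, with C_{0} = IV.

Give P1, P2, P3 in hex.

P1: D(K, 0x4) = 0xB; 0xB ⊕ 0x6 = 0xD.
P2: D(K, 0x8) = 0x7; 0x7 ⊕ 0x4 = 0x3.
P3: D(K, 0x9) = 0x6; 0x6 ⊕ 0x8 = 0xE.

P1 = 0xD, P2 = 0x3, P3 = 0xE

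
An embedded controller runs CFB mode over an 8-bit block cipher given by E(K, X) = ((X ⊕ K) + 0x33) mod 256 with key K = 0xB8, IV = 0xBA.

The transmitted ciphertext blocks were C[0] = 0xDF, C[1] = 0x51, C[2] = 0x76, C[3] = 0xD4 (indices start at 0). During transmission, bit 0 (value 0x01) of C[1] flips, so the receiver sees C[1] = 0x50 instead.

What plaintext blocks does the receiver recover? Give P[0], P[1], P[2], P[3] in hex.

CFB decryption: P_i = C_i ⊕ E(K, C_{i−1}), with C_{−1} = IV.
Only C[1] changed, to 0x50. In CFB, a change in C_i flips the same bit in P_i and garbles P_{i+1}. Decrypting the received ciphertext:
P[0]: E(K, 0xBA) = 0x35; 0xDF ⊕ 0x35 = 0xEA.
P[1]: E(K, 0xDF) = 0x9A; 0x50 ⊕ 0x9A = 0xCA.
P[2]: E(K, 0x50) = 0x1B; 0x76 ⊕ 0x1B = 0x6D.
P[3]: E(K, 0x76) = 0x01; 0xD4 ⊕ 0x01 = 0xD5.
Blocks that differ from the original plaintext: P[1], P[2].

P[0] = 0xEA, P[1] = 0xCA, P[2] = 0x6D, P[3] = 0xD5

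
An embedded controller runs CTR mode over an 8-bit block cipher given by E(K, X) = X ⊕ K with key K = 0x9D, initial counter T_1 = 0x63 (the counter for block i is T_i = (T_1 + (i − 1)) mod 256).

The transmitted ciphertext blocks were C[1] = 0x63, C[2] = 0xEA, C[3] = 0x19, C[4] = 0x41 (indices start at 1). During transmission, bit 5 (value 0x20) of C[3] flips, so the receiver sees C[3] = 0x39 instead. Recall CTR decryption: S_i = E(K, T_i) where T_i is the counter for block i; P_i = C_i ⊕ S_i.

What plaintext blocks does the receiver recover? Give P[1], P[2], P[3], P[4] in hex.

P[1] = 0x9D, P[2] = 0x13, P[3] = 0xC1, P[4] = 0xBA

Only C[3] changed, to 0x39. In CTR, a change in C_i flips the same bit in P_i only; the keystream is unaffected. Decrypting the received ciphertext:
P[1]: T = 0x63, S = E(K, T) = 0xFE; 0x63 ⊕ 0xFE = 0x9D.
P[2]: T = 0x64, S = E(K, T) = 0xF9; 0xEA ⊕ 0xF9 = 0x13.
P[3]: T = 0x65, S = E(K, T) = 0xF8; 0x39 ⊕ 0xF8 = 0xC1.
P[4]: T = 0x66, S = E(K, T) = 0xFB; 0x41 ⊕ 0xFB = 0xBA.
Blocks that differ from the original plaintext: P[3].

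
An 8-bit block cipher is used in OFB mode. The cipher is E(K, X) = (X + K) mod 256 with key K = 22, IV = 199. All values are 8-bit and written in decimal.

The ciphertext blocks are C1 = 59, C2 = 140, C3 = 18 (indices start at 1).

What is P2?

OFB decryption: S_i = E(K, S_{i−1}) with S_{0} = IV; P_i = C_i ⊕ S_i.
P1: S = E(K, 199) = 221; 59 ⊕ 221 = 230.
P2: S = E(K, 221) = 243; 140 ⊕ 243 = 127.

P2 = 127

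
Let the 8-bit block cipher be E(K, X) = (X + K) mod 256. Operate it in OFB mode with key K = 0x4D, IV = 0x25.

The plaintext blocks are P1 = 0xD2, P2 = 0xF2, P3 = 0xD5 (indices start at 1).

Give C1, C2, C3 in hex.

OFB encryption: S_i = E(K, S_{i−1}) with S_{0} = IV; C_i = P_i ⊕ S_i.
C1: S = E(K, 0x25) = 0x72; 0xD2 ⊕ 0x72 = 0xA0.
C2: S = E(K, 0x72) = 0xBF; 0xF2 ⊕ 0xBF = 0x4D.
C3: S = E(K, 0xBF) = 0x0C; 0xD5 ⊕ 0x0C = 0xD9.

C1 = 0xA0, C2 = 0x4D, C3 = 0xD9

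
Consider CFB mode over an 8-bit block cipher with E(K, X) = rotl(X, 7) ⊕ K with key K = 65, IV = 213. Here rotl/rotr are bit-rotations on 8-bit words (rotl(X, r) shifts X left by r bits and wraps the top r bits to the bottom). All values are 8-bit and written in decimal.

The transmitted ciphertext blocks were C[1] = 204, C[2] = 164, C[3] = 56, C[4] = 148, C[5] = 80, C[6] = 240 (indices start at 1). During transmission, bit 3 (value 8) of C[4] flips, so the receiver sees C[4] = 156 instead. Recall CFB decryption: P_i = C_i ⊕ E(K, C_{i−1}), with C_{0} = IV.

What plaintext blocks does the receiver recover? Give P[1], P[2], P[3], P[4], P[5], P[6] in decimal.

Only C[4] changed, to 156. In CFB, a change in C_i flips the same bit in P_i and garbles P_{i+1}. Decrypting the received ciphertext:
P[1]: E(K, 213) = 171; 204 ⊕ 171 = 103.
P[2]: E(K, 204) = 39; 164 ⊕ 39 = 131.
P[3]: E(K, 164) = 19; 56 ⊕ 19 = 43.
P[4]: E(K, 56) = 93; 156 ⊕ 93 = 193.
P[5]: E(K, 156) = 15; 80 ⊕ 15 = 95.
P[6]: E(K, 80) = 105; 240 ⊕ 105 = 153.
Blocks that differ from the original plaintext: P[4], P[5].

P[1] = 103, P[2] = 131, P[3] = 43, P[4] = 193, P[5] = 95, P[6] = 153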